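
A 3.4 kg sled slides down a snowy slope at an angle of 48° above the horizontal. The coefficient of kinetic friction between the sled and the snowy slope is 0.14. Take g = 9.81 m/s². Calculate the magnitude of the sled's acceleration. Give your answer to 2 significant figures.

6.4 m/s²

Resolving the weight along the incline: the component pulling the sled down the slope is mg sin 48° = 3.4 × 9.81 × 0.7431 = 24.785 N, and the normal force is N = mg cos 48° = 3.4 × 9.81 × 0.6691 = 22.317 N.
Kinetic friction acts up the slope with magnitude f = μN = 0.14 × 22.317 = 3.124 N.
Net force along the incline is 24.785 − 3.124 = 21.661 N, so a = 21.661 / 3.4 = 6.3709 m/s².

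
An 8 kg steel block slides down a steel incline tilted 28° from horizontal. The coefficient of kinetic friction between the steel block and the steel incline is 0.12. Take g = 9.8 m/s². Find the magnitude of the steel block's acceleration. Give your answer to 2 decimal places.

Resolving the weight along the incline: the component pulling the steel block down the slope is mg sin 28° = 8 × 9.8 × 0.4695 = 36.809 N, and the normal force is N = mg cos 28° = 8 × 9.8 × 0.8829 = 69.219 N.
Kinetic friction acts up the slope with magnitude f = μN = 0.12 × 69.219 = 8.306 N.
Net force along the incline is 36.809 − 8.306 = 28.503 N, so a = 28.503 / 8 = 3.5629 m/s².

3.56 m/s²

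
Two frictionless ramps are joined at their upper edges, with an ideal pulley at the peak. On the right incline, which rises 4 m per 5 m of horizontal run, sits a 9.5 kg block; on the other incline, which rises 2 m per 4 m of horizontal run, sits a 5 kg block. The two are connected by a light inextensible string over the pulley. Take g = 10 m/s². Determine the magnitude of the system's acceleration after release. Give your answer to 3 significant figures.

Resolve each weight along its own incline: the 9.5 kg mass has component 9.5 × 10 × sin 38.66° = 59.346 N down its slope, and the 5 kg mass has 5 × 10 × sin 26.57° = 22.361 N down its slope.
The 9.5 kg side's 59.346 N exceeds the other side's 22.361 N, so that mass slides down and the 5 kg mass slides up. Taking that direction as positive, Newton's second law for the whole system gives 59.346 − 22.361 = (9.5 + 5) a, so a = 36.985 / 14.5 = 2.5507 m/s².

2.55 m/s²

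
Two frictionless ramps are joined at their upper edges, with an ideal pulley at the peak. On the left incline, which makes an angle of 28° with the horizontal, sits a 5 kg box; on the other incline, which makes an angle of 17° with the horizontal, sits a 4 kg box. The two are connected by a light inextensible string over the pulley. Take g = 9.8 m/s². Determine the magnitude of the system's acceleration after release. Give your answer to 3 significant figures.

1.28 m/s²

Resolve each weight along its own incline: the 5 kg mass has component 5 × 9.8 × sin 28° = 23.004 N down its slope, and the 4 kg mass has 4 × 9.8 × sin 17° = 11.461 N down its slope.
The 5 kg side's 23.004 N exceeds the other side's 11.461 N, so that mass slides down and the 4 kg mass slides up. Taking that direction as positive, Newton's second law for the whole system gives 23.004 − 11.461 = (5 + 4) a, so a = 11.543 / 9 = 1.2826 m/s².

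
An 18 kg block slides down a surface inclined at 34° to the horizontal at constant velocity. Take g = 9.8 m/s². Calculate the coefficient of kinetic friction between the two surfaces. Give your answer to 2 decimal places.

At constant velocity the net force along the incline is zero: mg sin 34° = μ mg cos 34°.
So μ = tan 34° = 0.5592 / 0.8290 = 0.6745.

0.67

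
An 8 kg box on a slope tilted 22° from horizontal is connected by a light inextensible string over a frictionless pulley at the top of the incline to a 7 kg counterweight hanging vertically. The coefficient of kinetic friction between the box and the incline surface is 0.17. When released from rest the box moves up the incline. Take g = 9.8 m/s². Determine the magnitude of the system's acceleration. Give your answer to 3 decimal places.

1.792 m/s²

For the box on the incline: the weight component along the slope is m₁g sin 22° = 8 × 9.8 × 0.3746 = 29.369 N and the normal force is N = m₁g cos 22° = 72.691 N.
Kinetic friction opposes the box's motion up the incline: f = μN = 0.17 × 72.691 = 12.357 N acting down the slope.
Newton's second law for the box (up-slope positive): T − 29.369 − 12.357 = 8 a. For the hanging counterweight (downward positive): 7 × 9.8 − T = 7 a.
Adding the two equations eliminates T: 26.874 = 15 a, so a = 1.7916 m/s².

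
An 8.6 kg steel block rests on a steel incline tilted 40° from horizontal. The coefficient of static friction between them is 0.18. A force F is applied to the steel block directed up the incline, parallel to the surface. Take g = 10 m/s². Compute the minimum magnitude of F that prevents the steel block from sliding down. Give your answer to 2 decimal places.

The normal force is N = mg cos 40° = 65.880 N. With F at its minimum the steel block is on the verge of sliding down, so static friction is at its maximum μ_s N = 0.18 × 65.880 = 11.858 N and acts up the slope.
Equilibrium along the incline: F + μ_s N = mg sin 40°, so F = 55.280 − 11.858 = 43.422 N.

43.42 N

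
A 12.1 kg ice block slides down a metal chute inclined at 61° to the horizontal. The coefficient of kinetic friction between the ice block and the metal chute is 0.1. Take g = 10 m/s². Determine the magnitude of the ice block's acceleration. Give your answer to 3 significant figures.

8.26 m/s²

Resolving the weight along the incline: the component pulling the ice block down the slope is mg sin 61° = 12.1 × 10 × 0.8746 = 105.827 N, and the normal force is N = mg cos 61° = 12.1 × 10 × 0.4848 = 58.661 N.
Kinetic friction acts up the slope with magnitude f = μN = 0.1 × 58.661 = 5.866 N.
Net force along the incline is 105.827 − 5.866 = 99.961 N, so a = 99.961 / 12.1 = 8.2612 m/s².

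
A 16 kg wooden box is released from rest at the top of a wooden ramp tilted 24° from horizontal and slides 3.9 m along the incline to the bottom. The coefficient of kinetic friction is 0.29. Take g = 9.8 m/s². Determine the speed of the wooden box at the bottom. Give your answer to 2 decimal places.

The weight component along the incline is mg sin 24° = 63.776 N and the normal force is N = mg cos 24° = 143.244 N.
Friction up the slope is f = μN = 0.29 × 143.244 = 41.541 N, so the net downslope force is 63.776 − 41.541 = 22.235 N and a = 22.235 / 16 = 1.3897 m/s².
Starting from rest over a distance of 3.9 m, v² = 2aL = 2 × 1.3897 × 3.9 = 10.8397, so v = 3.2924 m/s.

3.29 m/s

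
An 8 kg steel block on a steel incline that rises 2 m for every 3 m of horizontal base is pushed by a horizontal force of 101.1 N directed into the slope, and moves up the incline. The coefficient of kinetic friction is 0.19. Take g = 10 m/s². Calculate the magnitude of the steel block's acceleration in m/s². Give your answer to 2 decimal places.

2.06 m/s²

The horizontal push has components F cos 33.69° = 101.1 × 0.8321 = 84.125 N up the incline and F sin 33.69° = 101.1 × 0.5547 = 56.080 N pressing into the surface.
The normal force is therefore N = mg cos 33.69° + F sin 33.69° = 66.568 + 56.080 = 122.648 N, and kinetic friction down the slope is μN = 0.19 × 122.648 = 23.303 N.
Along the incline: F cos 33.69° − mg sin 33.69° − μN = ma, so 84.125 − 44.376 − 23.303 = 8 a, giving a = 2.0558 m/s².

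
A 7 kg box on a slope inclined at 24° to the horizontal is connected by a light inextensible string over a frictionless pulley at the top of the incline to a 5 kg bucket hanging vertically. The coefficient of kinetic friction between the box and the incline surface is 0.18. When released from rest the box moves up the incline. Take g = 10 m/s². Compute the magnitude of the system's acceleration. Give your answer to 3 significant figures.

For the box on the incline: the weight component along the slope is m₁g sin 24° = 7 × 10 × 0.4067 = 28.469 N and the normal force is N = m₁g cos 24° = 63.948 N.
Kinetic friction opposes the box's motion up the incline: f = μN = 0.18 × 63.948 = 11.511 N acting down the slope.
Newton's second law for the box (up-slope positive): T − 28.469 − 11.511 = 7 a. For the hanging bucket (downward positive): 5 × 10 − T = 5 a.
Adding the two equations eliminates T: 10.020 = 12 a, so a = 0.8350 m/s².

0.835 m/s²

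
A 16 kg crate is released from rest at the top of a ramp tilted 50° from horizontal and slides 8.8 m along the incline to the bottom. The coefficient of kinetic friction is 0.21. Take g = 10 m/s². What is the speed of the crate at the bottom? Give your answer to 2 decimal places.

10.54 m/s

The weight component along the incline is mg sin 50° = 122.567 N and the normal force is N = mg cos 50° = 102.846 N.
Friction up the slope is f = μN = 0.21 × 102.846 = 21.598 N, so the net downslope force is 122.567 − 21.598 = 100.969 N and a = 100.969 / 16 = 6.3106 m/s².
Starting from rest over a distance of 8.8 m, v² = 2aL = 2 × 6.3106 × 8.8 = 111.0666, so v = 10.5388 m/s.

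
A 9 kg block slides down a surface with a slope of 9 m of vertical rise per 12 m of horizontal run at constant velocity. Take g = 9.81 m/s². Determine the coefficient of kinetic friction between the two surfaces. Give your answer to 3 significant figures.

At constant velocity the net force along the incline is zero: mg sin 36.87° = μ mg cos 36.87°.
So μ = tan 36.87° = 0.6000 / 0.8000 = 0.7500.

0.750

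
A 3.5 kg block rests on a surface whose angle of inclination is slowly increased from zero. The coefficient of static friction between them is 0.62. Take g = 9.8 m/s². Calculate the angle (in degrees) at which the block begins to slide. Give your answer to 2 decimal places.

31.80°

At the threshold of sliding, static friction is at its maximum μ_s N and exactly balances the weight component along the incline: mg sin θ = μ_s mg cos θ.
Hence tan θ = μ_s = 0.62, so θ = arctan(0.62) = 31.7989°.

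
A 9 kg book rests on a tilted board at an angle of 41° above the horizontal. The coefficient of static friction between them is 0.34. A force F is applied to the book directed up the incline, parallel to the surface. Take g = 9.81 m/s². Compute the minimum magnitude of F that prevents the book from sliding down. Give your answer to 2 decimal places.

The normal force is N = mg cos 41° = 66.633 N. With F at its minimum the book is on the verge of sliding down, so static friction is at its maximum μ_s N = 0.34 × 66.633 = 22.655 N and acts up the slope.
Equilibrium along the incline: F + μ_s N = mg sin 41°, so F = 57.923 − 22.655 = 35.268 N.

35.27 N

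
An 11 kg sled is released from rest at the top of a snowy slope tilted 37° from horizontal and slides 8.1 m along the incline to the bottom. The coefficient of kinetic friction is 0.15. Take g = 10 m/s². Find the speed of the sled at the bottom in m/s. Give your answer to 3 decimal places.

The weight component along the incline is mg sin 37° = 66.200 N and the normal force is N = mg cos 37° = 87.850 N.
Friction up the slope is f = μN = 0.15 × 87.850 = 13.177 N, so the net downslope force is 66.200 − 13.177 = 53.023 N and a = 53.023 / 11 = 4.8203 m/s².
Starting from rest over a distance of 8.1 m, v² = 2aL = 2 × 4.8203 × 8.1 = 78.0889, so v = 8.8368 m/s.

8.837 m/s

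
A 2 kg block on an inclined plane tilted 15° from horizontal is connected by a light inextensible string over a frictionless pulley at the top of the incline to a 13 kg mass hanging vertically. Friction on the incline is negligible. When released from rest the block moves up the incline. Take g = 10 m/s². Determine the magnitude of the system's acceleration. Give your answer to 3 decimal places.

8.322 m/s²

For the block on the incline: the weight component along the slope is m₁g sin 15° = 2 × 10 × 0.2588 = 5.176 N and the normal force is N = m₁g cos 15° = 19.319 N.
Newton's second law for the block (up-slope positive): T − 5.176 = 2 a. For the hanging mass (downward positive): 13 × 10 − T = 13 a.
Adding the two equations eliminates T: 124.824 = 15 a, so a = 8.3216 m/s².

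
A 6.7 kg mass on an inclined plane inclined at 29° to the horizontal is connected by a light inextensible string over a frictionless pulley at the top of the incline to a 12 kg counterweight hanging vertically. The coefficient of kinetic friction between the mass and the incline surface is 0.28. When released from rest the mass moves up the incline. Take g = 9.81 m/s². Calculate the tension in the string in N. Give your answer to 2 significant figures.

73 N

For the mass on the incline: the weight component along the slope is m₁g sin 29° = 6.7 × 9.81 × 0.4848 = 31.864 N and the normal force is N = m₁g cos 29° = 57.486 N.
Kinetic friction opposes the mass's motion up the incline: f = μN = 0.28 × 57.486 = 16.096 N acting down the slope.
Newton's second law for the mass (up-slope positive): T − 31.864 − 16.096 = 6.7 a. For the hanging counterweight (downward positive): 12 × 9.81 − T = 12 a.
Adding the two equations eliminates T: 69.760 = 18.7 a, so a = 3.7305 m/s².
Then from the hanging counterweight's equation, T = 12 × (9.81 − 3.7305) = 72.954 N.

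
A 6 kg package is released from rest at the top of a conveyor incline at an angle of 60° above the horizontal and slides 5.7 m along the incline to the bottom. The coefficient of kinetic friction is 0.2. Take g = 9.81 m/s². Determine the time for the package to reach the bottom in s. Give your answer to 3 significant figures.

1.23 s

The weight component along the incline is mg sin 60° = 50.974 N and the normal force is N = mg cos 60° = 29.430 N.
Friction up the slope is f = μN = 0.2 × 29.430 = 5.886 N, so the net downslope force is 50.974 − 5.886 = 45.088 N and a = 45.088 / 6 = 7.5147 m/s².
Starting from rest, L = ½at², so t = √(2L/a) = √(2 × 5.7 / 7.5147) = 1.2317 s.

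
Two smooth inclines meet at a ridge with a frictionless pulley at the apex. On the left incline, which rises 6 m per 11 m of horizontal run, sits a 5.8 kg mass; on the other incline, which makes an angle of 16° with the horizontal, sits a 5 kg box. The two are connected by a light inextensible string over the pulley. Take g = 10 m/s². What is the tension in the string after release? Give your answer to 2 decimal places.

Resolve each weight along its own incline: the 5.8 kg mass has component 5.8 × 10 × sin 28.61° = 27.773 N down its slope, and the 5 kg mass has 5 × 10 × sin 16° = 13.782 N down its slope.
The 5.8 kg side's 27.773 N exceeds the other side's 13.782 N, so that mass slides down and the 5 kg mass slides up. Taking that direction as positive, Newton's second law for the whole system gives 27.773 − 13.782 = (5.8 + 5) a, so a = 13.991 / 10.8 = 1.2955 m/s².
For the 5 kg mass (up-slope positive): T − 13.782 = 5 × 1.2955, so T = 20.260 N.

20.26 N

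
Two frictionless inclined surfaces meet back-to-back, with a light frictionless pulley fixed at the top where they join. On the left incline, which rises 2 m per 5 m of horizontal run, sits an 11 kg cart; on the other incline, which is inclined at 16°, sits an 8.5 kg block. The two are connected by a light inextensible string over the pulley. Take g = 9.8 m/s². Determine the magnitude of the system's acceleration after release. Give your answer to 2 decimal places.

0.88 m/s²

Resolve each weight along its own incline: the 11 kg mass has component 11 × 9.8 × sin 21.80° = 40.036 N down its slope, and the 8.5 kg mass has 8.5 × 9.8 × sin 16° = 22.961 N down its slope.
The 11 kg side's 40.036 N exceeds the other side's 22.961 N, so that mass slides down and the 8.5 kg mass slides up. Taking that direction as positive, Newton's second law for the whole system gives 40.036 − 22.961 = (11 + 8.5) a, so a = 17.075 / 19.5 = 0.8756 m/s².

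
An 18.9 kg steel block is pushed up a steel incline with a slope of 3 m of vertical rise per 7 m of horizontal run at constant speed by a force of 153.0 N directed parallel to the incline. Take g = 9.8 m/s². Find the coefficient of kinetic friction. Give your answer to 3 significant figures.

0.470

At constant speed ΣF = 0 along the incline. The applied 153.0 N acts up the slope; the weight component mg sin 23.20° = 72.962 N and kinetic friction μN both act down the slope.
So 153.0 = 72.962 + μ × 170.244, giving μ = (153.0 − 72.962) / 170.244 = 0.4701.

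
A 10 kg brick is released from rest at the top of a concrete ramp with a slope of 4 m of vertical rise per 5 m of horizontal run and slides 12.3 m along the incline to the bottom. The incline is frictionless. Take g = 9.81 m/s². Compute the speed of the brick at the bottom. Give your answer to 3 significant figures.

The weight component along the incline is mg sin 38.66° = 61.283 N and the normal force is N = mg cos 38.66° = 76.603 N.
With no friction, a = g sin 38.66° = 6.1283 m/s².
Starting from rest over a distance of 12.3 m, v² = 2aL = 2 × 6.1283 × 12.3 = 150.7562, so v = 12.2783 m/s.

12.3 m/s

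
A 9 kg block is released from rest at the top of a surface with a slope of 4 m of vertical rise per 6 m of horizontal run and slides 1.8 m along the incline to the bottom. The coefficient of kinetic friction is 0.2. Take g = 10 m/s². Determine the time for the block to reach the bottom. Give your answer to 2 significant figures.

The weight component along the incline is mg sin 33.69° = 49.923 N and the normal force is N = mg cos 33.69° = 74.885 N.
Friction up the slope is f = μN = 0.2 × 74.885 = 14.977 N, so the net downslope force is 49.923 − 14.977 = 34.946 N and a = 34.946 / 9 = 3.8829 m/s².
Starting from rest, L = ½at², so t = √(2L/a) = √(2 × 1.8 / 3.8829) = 0.9629 s.

0.96 s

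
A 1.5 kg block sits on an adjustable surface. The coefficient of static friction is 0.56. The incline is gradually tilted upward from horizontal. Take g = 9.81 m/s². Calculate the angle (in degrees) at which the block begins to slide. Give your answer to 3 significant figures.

29.2°

At the threshold of sliding, static friction is at its maximum μ_s N and exactly balances the weight component along the incline: mg sin θ = μ_s mg cos θ.
Hence tan θ = μ_s = 0.56, so θ = arctan(0.56) = 29.2488°.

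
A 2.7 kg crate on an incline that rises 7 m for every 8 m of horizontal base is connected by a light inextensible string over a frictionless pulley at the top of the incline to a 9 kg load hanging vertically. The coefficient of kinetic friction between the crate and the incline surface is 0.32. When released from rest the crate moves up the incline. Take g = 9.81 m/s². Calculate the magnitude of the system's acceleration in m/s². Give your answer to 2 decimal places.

5.51 m/s²

For the crate on the incline: the weight component along the slope is m₁g sin 41.19° = 2.7 × 9.81 × 0.6585 = 17.442 N and the normal force is N = m₁g cos 41.19° = 19.933 N.
Kinetic friction opposes the crate's motion up the incline: f = μN = 0.32 × 19.933 = 6.379 N acting down the slope.
Newton's second law for the crate (up-slope positive): T − 17.442 − 6.379 = 2.7 a. For the hanging load (downward positive): 9 × 9.81 − T = 9 a.
Adding the two equations eliminates T: 64.469 = 11.7 a, so a = 5.5102 m/s².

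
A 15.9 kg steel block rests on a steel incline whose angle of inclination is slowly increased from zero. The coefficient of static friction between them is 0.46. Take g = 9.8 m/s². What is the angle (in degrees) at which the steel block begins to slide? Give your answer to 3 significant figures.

24.7°

At the threshold of sliding, static friction is at its maximum μ_s N and exactly balances the weight component along the incline: mg sin θ = μ_s mg cos θ.
Hence tan θ = μ_s = 0.46, so θ = arctan(0.46) = 24.7024°.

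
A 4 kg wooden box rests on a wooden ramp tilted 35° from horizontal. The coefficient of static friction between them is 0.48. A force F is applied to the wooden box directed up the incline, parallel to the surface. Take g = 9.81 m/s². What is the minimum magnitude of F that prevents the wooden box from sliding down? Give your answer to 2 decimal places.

7.08 N

The normal force is N = mg cos 35° = 32.144 N. With F at its minimum the wooden box is on the verge of sliding down, so static friction is at its maximum μ_s N = 0.48 × 32.144 = 15.429 N and acts up the slope.
Equilibrium along the incline: F + μ_s N = mg sin 35°, so F = 22.507 − 15.429 = 7.078 N.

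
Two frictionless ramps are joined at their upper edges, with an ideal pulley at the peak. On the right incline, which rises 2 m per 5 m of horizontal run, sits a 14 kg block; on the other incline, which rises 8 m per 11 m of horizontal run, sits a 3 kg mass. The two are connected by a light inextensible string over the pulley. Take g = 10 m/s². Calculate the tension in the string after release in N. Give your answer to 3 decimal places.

Resolve each weight along its own incline: the 14 kg mass has component 14 × 10 × sin 21.80° = 51.995 N down its slope, and the 3 kg mass has 3 × 10 × sin 36.03° = 17.645 N down its slope.
The 14 kg side's 51.995 N exceeds the other side's 17.645 N, so that mass slides down and the 3 kg mass slides up. Taking that direction as positive, Newton's second law for the whole system gives 51.995 − 17.645 = (14 + 3) a, so a = 34.350 / 17 = 2.0206 m/s².
For the 3 kg mass (up-slope positive): T − 17.645 = 3 × 2.0206, so T = 23.707 N.

23.707 N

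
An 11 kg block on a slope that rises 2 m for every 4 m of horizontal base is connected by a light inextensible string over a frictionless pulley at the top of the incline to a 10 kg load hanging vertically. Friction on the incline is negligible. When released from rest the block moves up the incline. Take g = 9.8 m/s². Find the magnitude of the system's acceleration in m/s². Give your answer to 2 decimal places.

For the block on the incline: the weight component along the slope is m₁g sin 26.57° = 11 × 9.8 × 0.4472 = 48.208 N and the normal force is N = m₁g cos 26.57° = 96.419 N.
Newton's second law for the block (up-slope positive): T − 48.208 = 11 a. For the hanging load (downward positive): 10 × 9.8 − T = 10 a.
Adding the two equations eliminates T: 49.792 = 21 a, so a = 2.3710 m/s².

2.37 m/s²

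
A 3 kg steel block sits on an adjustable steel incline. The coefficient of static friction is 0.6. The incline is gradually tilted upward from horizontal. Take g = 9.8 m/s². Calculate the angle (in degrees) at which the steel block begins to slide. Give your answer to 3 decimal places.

30.964°

At the threshold of sliding, static friction is at its maximum μ_s N and exactly balances the weight component along the incline: mg sin θ = μ_s mg cos θ.
Hence tan θ = μ_s = 0.6, so θ = arctan(0.6) = 30.9638°.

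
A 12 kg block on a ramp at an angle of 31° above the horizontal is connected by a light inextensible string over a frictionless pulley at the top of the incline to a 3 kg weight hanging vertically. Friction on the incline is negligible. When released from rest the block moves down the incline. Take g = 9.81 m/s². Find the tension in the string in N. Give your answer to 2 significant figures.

For the block on the incline: the weight component along the slope is m₁g sin 31° = 12 × 9.81 × 0.5150 = 60.626 N and the normal force is N = m₁g cos 31° = 100.906 N.
Newton's second law for the block (down-slope positive): 60.626 − T = 12 a. For the hanging weight (upward positive): T − 3 × 9.81 = 3 a.
Adding the two equations eliminates T: 31.196 = 15 a, so a = 2.0797 m/s².
Then from the hanging weight's equation, T = 3 × (9.81 + 2.0797) = 35.669 N.

36 N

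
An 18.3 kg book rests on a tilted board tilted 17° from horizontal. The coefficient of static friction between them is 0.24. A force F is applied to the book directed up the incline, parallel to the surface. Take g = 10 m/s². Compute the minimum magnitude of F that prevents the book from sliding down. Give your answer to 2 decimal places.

11.50 N

The normal force is N = mg cos 17° = 175.004 N. With F at its minimum the book is on the verge of sliding down, so static friction is at its maximum μ_s N = 0.24 × 175.004 = 42.001 N and acts up the slope.
Equilibrium along the incline: F + μ_s N = mg sin 17°, so F = 53.504 − 42.001 = 11.503 N.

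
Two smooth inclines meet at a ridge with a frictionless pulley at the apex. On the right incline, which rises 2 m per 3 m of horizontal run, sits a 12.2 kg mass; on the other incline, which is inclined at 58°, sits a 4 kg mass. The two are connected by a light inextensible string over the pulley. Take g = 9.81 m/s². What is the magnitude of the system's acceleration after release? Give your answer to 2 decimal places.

2.04 m/s²

Resolve each weight along its own incline: the 12.2 kg mass has component 12.2 × 9.81 × sin 33.69° = 66.388 N down its slope, and the 4 kg mass has 4 × 9.81 × sin 58° = 33.277 N down its slope.
The 12.2 kg side's 66.388 N exceeds the other side's 33.277 N, so that mass slides down and the 4 kg mass slides up. Taking that direction as positive, Newton's second law for the whole system gives 66.388 − 33.277 = (12.2 + 4) a, so a = 33.111 / 16.2 = 2.0439 m/s².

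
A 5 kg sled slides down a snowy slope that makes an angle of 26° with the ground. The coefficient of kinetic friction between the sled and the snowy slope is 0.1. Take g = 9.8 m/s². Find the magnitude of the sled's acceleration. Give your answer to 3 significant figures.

Resolving the weight along the incline: the component pulling the sled down the slope is mg sin 26° = 5 × 9.8 × 0.4384 = 21.482 N, and the normal force is N = mg cos 26° = 5 × 9.8 × 0.8988 = 44.041 N.
Kinetic friction acts up the slope with magnitude f = μN = 0.1 × 44.041 = 4.404 N.
Net force along the incline is 21.482 − 4.404 = 17.078 N, so a = 17.078 / 5 = 3.4156 m/s².

3.42 m/s²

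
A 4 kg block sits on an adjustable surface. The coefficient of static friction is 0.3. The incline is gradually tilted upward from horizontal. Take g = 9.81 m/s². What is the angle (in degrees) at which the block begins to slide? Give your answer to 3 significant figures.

16.7°

At the threshold of sliding, static friction is at its maximum μ_s N and exactly balances the weight component along the incline: mg sin θ = μ_s mg cos θ.
Hence tan θ = μ_s = 0.3, so θ = arctan(0.3) = 16.6992°.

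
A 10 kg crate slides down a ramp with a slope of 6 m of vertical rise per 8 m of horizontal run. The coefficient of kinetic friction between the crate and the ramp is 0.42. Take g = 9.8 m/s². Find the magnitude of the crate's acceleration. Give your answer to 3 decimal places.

2.587 m/s²

Resolving the weight along the incline: the component pulling the crate down the slope is mg sin 36.87° = 10 × 9.8 × 0.6000 = 58.800 N, and the normal force is N = mg cos 36.87° = 10 × 9.8 × 0.8000 = 78.400 N.
Kinetic friction acts up the slope with magnitude f = μN = 0.42 × 78.400 = 32.928 N.
Net force along the incline is 58.800 − 32.928 = 25.872 N, so a = 25.872 / 10 = 2.5872 m/s².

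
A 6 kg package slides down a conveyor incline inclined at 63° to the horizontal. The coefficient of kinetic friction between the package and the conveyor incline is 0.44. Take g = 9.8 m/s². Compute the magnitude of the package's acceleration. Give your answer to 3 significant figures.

Resolving the weight along the incline: the component pulling the package down the slope is mg sin 63° = 6 × 9.8 × 0.8910 = 52.391 N, and the normal force is N = mg cos 63° = 6 × 9.8 × 0.4540 = 26.695 N.
Kinetic friction acts up the slope with magnitude f = μN = 0.44 × 26.695 = 11.746 N.
Net force along the incline is 52.391 − 11.746 = 40.645 N, so a = 40.645 / 6 = 6.7742 m/s².

6.77 m/s²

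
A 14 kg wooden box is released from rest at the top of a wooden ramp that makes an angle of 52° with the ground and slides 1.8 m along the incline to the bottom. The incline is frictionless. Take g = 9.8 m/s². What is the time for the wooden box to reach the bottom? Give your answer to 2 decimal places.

The weight component along the incline is mg sin 52° = 108.115 N and the normal force is N = mg cos 52° = 84.469 N.
With no friction, a = g sin 52° = 7.7225 m/s².
Starting from rest, L = ½at², so t = √(2L/a) = √(2 × 1.8 / 7.7225) = 0.6828 s.

0.68 s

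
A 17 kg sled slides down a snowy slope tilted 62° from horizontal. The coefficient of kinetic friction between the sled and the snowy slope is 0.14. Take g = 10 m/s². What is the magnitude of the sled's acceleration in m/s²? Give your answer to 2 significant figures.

Resolving the weight along the incline: the component pulling the sled down the slope is mg sin 62° = 17 × 10 × 0.8829 = 150.093 N, and the normal force is N = mg cos 62° = 17 × 10 × 0.4695 = 79.815 N.
Kinetic friction acts up the slope with magnitude f = μN = 0.14 × 79.815 = 11.174 N.
Net force along the incline is 150.093 − 11.174 = 138.919 N, so a = 138.919 / 17 = 8.1717 m/s².

8.2 m/s²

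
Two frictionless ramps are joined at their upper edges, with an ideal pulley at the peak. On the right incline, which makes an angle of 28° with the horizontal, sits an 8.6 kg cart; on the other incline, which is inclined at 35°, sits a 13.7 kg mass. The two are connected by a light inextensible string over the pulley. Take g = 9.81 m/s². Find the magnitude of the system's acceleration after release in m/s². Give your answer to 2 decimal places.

1.68 m/s²

Resolve each weight along its own incline: the 8.6 kg mass has component 8.6 × 9.81 × sin 28° = 39.607 N down its slope, and the 13.7 kg mass has 13.7 × 9.81 × sin 35° = 77.087 N down its slope.
The 13.7 kg side's 77.087 N exceeds the other side's 39.607 N, so that mass slides down and the 8.6 kg mass slides up. Taking that direction as positive, Newton's second law for the whole system gives 77.087 − 39.607 = (8.6 + 13.7) a, so a = 37.480 / 22.3 = 1.6807 m/s².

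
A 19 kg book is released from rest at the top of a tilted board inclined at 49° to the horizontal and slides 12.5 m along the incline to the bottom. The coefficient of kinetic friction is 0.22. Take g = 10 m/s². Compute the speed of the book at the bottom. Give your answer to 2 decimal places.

The weight component along the incline is mg sin 49° = 143.395 N and the normal force is N = mg cos 49° = 124.651 N.
Friction up the slope is f = μN = 0.22 × 124.651 = 27.423 N, so the net downslope force is 143.395 − 27.423 = 115.972 N and a = 115.972 / 19 = 6.1038 m/s².
Starting from rest over a distance of 12.5 m, v² = 2aL = 2 × 6.1038 × 12.5 = 152.5950, so v = 12.3529 m/s.

12.35 m/s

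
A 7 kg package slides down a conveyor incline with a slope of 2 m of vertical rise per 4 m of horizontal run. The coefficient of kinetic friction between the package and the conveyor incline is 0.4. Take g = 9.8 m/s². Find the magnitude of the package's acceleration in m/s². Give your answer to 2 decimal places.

0.88 m/s²

Resolving the weight along the incline: the component pulling the package down the slope is mg sin 26.57° = 7 × 9.8 × 0.4472 = 30.678 N, and the normal force is N = mg cos 26.57° = 7 × 9.8 × 0.8944 = 61.356 N.
Kinetic friction acts up the slope with magnitude f = μN = 0.4 × 61.356 = 24.542 N.
Net force along the incline is 30.678 − 24.542 = 6.136 N, so a = 6.136 / 7 = 0.8766 m/s².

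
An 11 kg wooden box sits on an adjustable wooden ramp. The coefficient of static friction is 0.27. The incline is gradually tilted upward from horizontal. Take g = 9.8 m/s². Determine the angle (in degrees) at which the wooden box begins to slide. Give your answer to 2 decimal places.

At the threshold of sliding, static friction is at its maximum μ_s N and exactly balances the weight component along the incline: mg sin θ = μ_s mg cos θ.
Hence tan θ = μ_s = 0.27, so θ = arctan(0.27) = 15.1096°.

15.11°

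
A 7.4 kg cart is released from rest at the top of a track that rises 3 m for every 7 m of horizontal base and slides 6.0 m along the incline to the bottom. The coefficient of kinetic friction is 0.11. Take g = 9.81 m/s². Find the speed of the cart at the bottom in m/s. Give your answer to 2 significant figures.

The weight component along the incline is mg sin 23.20° = 28.596 N and the normal force is N = mg cos 23.20° = 66.724 N.
Friction up the slope is f = μN = 0.11 × 66.724 = 7.340 N, so the net downslope force is 28.596 − 7.340 = 21.256 N and a = 21.256 / 7.4 = 2.8724 m/s².
Starting from rest over a distance of 6.0 m, v² = 2aL = 2 × 2.8724 × 6.0 = 34.4688, so v = 5.8710 m/s.

5.9 m/s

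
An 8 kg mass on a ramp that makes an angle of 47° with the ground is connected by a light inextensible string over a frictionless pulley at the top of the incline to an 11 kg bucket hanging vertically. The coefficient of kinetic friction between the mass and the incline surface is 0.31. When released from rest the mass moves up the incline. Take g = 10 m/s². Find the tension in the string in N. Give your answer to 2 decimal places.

For the mass on the incline: the weight component along the slope is m₁g sin 47° = 8 × 10 × 0.7314 = 58.512 N and the normal force is N = m₁g cos 47° = 54.560 N.
Kinetic friction opposes the mass's motion up the incline: f = μN = 0.31 × 54.560 = 16.914 N acting down the slope.
Newton's second law for the mass (up-slope positive): T − 58.512 − 16.914 = 8 a. For the hanging bucket (downward positive): 11 × 10 − T = 11 a.
Adding the two equations eliminates T: 34.574 = 19 a, so a = 1.8197 m/s².
Then from the hanging bucket's equation, T = 11 × (10 − 1.8197) = 89.983 N.

89.98 N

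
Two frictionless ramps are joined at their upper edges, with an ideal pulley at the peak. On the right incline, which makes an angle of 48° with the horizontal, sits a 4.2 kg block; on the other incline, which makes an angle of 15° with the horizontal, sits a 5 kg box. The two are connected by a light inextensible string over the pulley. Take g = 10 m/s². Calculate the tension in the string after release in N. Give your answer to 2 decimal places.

Resolve each weight along its own incline: the 4.2 kg mass has component 4.2 × 10 × sin 48° = 31.212 N down its slope, and the 5 kg mass has 5 × 10 × sin 15° = 12.941 N down its slope.
The 4.2 kg side's 31.212 N exceeds the other side's 12.941 N, so that mass slides down and the 5 kg mass slides up. Taking that direction as positive, Newton's second law for the whole system gives 31.212 − 12.941 = (4.2 + 5) a, so a = 18.271 / 9.2 = 1.9860 m/s².
For the 5 kg mass (up-slope positive): T − 12.941 = 5 × 1.9860, so T = 22.871 N.

22.87 N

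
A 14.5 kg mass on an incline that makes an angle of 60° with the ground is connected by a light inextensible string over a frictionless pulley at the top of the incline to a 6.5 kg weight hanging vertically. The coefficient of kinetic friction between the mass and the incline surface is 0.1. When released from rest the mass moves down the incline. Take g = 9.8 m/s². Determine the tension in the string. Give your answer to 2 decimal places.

For the mass on the incline: the weight component along the slope is m₁g sin 60° = 14.5 × 9.8 × 0.8660 = 123.059 N and the normal force is N = m₁g cos 60° = 71.050 N.
Kinetic friction opposes the mass's motion down the incline: f = μN = 0.1 × 71.050 = 7.105 N acting up the slope.
Newton's second law for the mass (down-slope positive): 123.059 − 7.105 − T = 14.5 a. For the hanging weight (upward positive): T − 6.5 × 9.8 = 6.5 a.
Adding the two equations eliminates T: 52.254 = 21 a, so a = 2.4883 m/s².
Then from the hanging weight's equation, T = 6.5 × (9.8 + 2.4883) = 79.874 N.

79.87 N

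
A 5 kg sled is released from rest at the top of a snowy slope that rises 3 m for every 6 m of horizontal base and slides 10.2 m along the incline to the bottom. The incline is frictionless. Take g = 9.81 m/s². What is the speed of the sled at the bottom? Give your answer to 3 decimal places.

The weight component along the incline is mg sin 26.57° = 21.936 N and the normal force is N = mg cos 26.57° = 43.872 N.
With no friction, a = g sin 26.57° = 4.3872 m/s².
Starting from rest over a distance of 10.2 m, v² = 2aL = 2 × 4.3872 × 10.2 = 89.4989, so v = 9.4604 m/s.

9.460 m/s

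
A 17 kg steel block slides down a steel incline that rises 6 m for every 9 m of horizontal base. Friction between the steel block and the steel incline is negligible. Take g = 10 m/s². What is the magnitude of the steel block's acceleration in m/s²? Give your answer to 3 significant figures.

5.55 m/s²

Resolving the weight along the incline: the component pulling the steel block down the slope is mg sin 33.69° = 17 × 10 × 0.5547 = 94.299 N, and the normal force is N = mg cos 33.69° = 17 × 10 × 0.8321 = 141.457 N.
With no friction the net force along the incline is 94.299 N, so a = g sin 33.69° = 94.299 / 17 = 5.5470 m/s².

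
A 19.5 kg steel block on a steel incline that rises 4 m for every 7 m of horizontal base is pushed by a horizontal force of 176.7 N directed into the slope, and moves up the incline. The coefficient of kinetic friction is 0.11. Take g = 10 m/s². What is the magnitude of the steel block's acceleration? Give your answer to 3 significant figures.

The horizontal push has components F cos 29.74° = 176.7 × 0.8682 = 153.411 N up the incline and F sin 29.74° = 176.7 × 0.4961 = 87.661 N pressing into the surface.
The normal force is therefore N = mg cos 29.74° + F sin 29.74° = 169.299 + 87.661 = 256.960 N, and kinetic friction down the slope is μN = 0.11 × 256.960 = 28.266 N.
Along the incline: F cos 29.74° − mg sin 29.74° − μN = ma, so 153.411 − 96.739 − 28.266 = 19.5 a, giving a = 1.4567 m/s².

1.46 m/s²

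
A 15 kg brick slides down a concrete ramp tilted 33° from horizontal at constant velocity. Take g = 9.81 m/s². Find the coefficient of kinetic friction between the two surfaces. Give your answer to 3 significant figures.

At constant velocity the net force along the incline is zero: mg sin 33° = μ mg cos 33°.
So μ = tan 33° = 0.5446 / 0.8387 = 0.6493.

0.649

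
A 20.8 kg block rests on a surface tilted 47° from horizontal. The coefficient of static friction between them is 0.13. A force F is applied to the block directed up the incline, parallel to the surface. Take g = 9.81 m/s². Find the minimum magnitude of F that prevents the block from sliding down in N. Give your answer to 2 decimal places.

The normal force is N = mg cos 47° = 139.160 N. With F at its minimum the block is on the verge of sliding down, so static friction is at its maximum μ_s N = 0.13 × 139.160 = 18.091 N and acts up the slope.
Equilibrium along the incline: F + μ_s N = mg sin 47°, so F = 149.231 − 18.091 = 131.140 N.

131.14 N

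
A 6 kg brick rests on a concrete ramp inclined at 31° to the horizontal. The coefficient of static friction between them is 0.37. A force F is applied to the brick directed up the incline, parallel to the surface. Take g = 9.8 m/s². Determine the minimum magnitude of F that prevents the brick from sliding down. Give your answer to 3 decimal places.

The normal force is N = mg cos 31° = 50.401 N. With F at its minimum the brick is on the verge of sliding down, so static friction is at its maximum μ_s N = 0.37 × 50.401 = 18.648 N and acts up the slope.
Equilibrium along the incline: F + μ_s N = mg sin 31°, so F = 30.284 − 18.648 = 11.636 N.

11.636 N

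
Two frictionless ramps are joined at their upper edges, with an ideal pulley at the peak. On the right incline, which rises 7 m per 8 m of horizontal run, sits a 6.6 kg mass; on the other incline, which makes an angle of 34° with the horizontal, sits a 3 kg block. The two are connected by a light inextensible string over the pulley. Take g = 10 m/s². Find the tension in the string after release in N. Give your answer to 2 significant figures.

Resolve each weight along its own incline: the 6.6 kg mass has component 6.6 × 10 × sin 41.19° = 43.461 N down its slope, and the 3 kg mass has 3 × 10 × sin 34° = 16.776 N down its slope.
The 6.6 kg side's 43.461 N exceeds the other side's 16.776 N, so that mass slides down and the 3 kg mass slides up. Taking that direction as positive, Newton's second law for the whole system gives 43.461 − 16.776 = (6.6 + 3) a, so a = 26.685 / 9.6 = 2.7797 m/s².
For the 3 kg mass (up-slope positive): T − 16.776 = 3 × 2.7797, so T = 25.115 N.

25 N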